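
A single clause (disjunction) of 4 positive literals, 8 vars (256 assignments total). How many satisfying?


Step 1: Total=2^8=256
Step 2: Unsat when all 4 false: 2^4=16
Step 3: Sat=256-16=240

240


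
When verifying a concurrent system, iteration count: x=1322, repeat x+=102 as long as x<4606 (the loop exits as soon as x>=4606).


Step 1: x goes from 1322 toward 4606 by 102; the body runs while x<4606, so iterations = ceil((bound-start)/step)
Step 2: Distance=3284
Step 3: ceil(3284/102)=33

33


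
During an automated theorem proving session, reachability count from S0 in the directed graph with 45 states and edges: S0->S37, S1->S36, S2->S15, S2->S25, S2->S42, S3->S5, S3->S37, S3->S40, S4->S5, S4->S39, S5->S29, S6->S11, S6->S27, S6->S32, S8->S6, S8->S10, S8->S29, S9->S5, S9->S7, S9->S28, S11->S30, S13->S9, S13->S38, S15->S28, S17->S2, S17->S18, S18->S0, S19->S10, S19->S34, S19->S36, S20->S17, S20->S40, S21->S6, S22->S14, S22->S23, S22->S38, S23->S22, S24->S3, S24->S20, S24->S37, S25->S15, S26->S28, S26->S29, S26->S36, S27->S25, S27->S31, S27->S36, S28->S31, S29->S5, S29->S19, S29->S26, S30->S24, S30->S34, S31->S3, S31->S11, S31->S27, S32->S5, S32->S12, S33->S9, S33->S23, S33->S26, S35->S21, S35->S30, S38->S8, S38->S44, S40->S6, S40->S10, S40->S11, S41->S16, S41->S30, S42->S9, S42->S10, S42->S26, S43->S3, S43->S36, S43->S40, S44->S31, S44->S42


BFS from S0:
  layer 0: {S0}
  layer 1: {S37}
Reachable set: {S0, S37}
Count = 2

2


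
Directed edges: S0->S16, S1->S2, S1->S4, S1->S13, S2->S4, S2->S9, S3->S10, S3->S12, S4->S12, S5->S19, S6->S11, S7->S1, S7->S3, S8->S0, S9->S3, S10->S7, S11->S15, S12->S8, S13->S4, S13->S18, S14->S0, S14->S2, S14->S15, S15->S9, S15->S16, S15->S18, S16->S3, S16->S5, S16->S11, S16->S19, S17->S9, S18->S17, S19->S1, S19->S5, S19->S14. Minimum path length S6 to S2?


BFS layer-by-layer from S6:
  dist 0: {S6}
  dist 1: {S11}
  dist 2: {S15}
  dist 3: {S9, S16, S18}
  dist 4: {S3, S5, S17, S19}
  dist 5: {S1, S10, S12, S14}
  dist 6: {S0, S2, S4, S7, S8, S13}
  -> S2 reached at distance 6
Shortest path length = 6

6


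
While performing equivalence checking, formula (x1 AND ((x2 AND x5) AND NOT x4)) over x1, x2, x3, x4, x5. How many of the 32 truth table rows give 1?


Formula: (x1 AND ((x2 AND x5) AND NOT x4)) over 5 vars (32 rows)
Evaluate each row (x1, x2, x3, x4, x5 as bits, MSB first):
  row 0 [00000]: (0 AND ((0 AND 0) AND NOT 0)) -> 0
  row 1 [00001]: (0 AND ((0 AND 1) AND NOT 0)) -> 0
  row 2 [00010]: (0 AND ((0 AND 0) AND NOT 1)) -> 0
  row 3 [00011]: (0 AND ((0 AND 1) AND NOT 1)) -> 0
  row 4 [00100]: (0 AND ((0 AND 0) AND NOT 0)) -> 0
  row 5 [00101]: (0 AND ((0 AND 1) AND NOT 0)) -> 0
  row 6 [00110]: (0 AND ((0 AND 0) AND NOT 1)) -> 0
  row 7 [00111]: (0 AND ((0 AND 1) AND NOT 1)) -> 0
  row 8 [01000]: (0 AND ((1 AND 0) AND NOT 0)) -> 0
  row 9 [01001]: (0 AND ((1 AND 1) AND NOT 0)) -> 0
  row 10 [01010]: (0 AND ((1 AND 0) AND NOT 1)) -> 0
  row 11 [01011]: (0 AND ((1 AND 1) AND NOT 1)) -> 0
  row 12 [01100]: (0 AND ((1 AND 0) AND NOT 0)) -> 0
  row 13 [01101]: (0 AND ((1 AND 1) AND NOT 0)) -> 0
  row 14 [01110]: (0 AND ((1 AND 0) AND NOT 1)) -> 0
  row 15 [01111]: (0 AND ((1 AND 1) AND NOT 1)) -> 0
  row 16 [10000]: (1 AND ((0 AND 0) AND NOT 0)) -> 0
  row 17 [10001]: (1 AND ((0 AND 1) AND NOT 0)) -> 0
  row 18 [10010]: (1 AND ((0 AND 0) AND NOT 1)) -> 0
  row 19 [10011]: (1 AND ((0 AND 1) AND NOT 1)) -> 0
  row 20 [10100]: (1 AND ((0 AND 0) AND NOT 0)) -> 0
  row 21 [10101]: (1 AND ((0 AND 1) AND NOT 0)) -> 0
  row 22 [10110]: (1 AND ((0 AND 0) AND NOT 1)) -> 0
  row 23 [10111]: (1 AND ((0 AND 1) AND NOT 1)) -> 0
  row 24 [11000]: (1 AND ((1 AND 0) AND NOT 0)) -> 0
  row 25 [11001]: (1 AND ((1 AND 1) AND NOT 0)) -> 1
  row 26 [11010]: (1 AND ((1 AND 0) AND NOT 1)) -> 0
  row 27 [11011]: (1 AND ((1 AND 1) AND NOT 1)) -> 0
  row 28 [11100]: (1 AND ((1 AND 0) AND NOT 0)) -> 0
  row 29 [11101]: (1 AND ((1 AND 1) AND NOT 0)) -> 1
  row 30 [11110]: (1 AND ((1 AND 0) AND NOT 1)) -> 0
  row 31 [11111]: (1 AND ((1 AND 1) AND NOT 1)) -> 0
Full result column, 8 rows per line (x1,x2 fixed per line; x3,x4,x5 runs 000..111 left to right):
  rows 0-7 [x1,x2=00]: 00000000  (ones: 0)
  rows 8-15 [x1,x2=01]: 00000000  (ones: 0)
  rows 16-23 [x1,x2=10]: 00000000  (ones: 0)
  rows 24-31 [x1,x2=11]: 01000100  (ones: 2)
Count of 1-rows = 0+0+0+2 = 2

2


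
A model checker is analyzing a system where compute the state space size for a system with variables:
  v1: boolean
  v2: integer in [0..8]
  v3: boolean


State space = product of domain sizes of all variables.
Domain sizes:
  v1 (boolean): 2
  v2 (integer in [0..8]): 9
  v3 (boolean): 2
Product = 2 * 9 * 2 = 36

36


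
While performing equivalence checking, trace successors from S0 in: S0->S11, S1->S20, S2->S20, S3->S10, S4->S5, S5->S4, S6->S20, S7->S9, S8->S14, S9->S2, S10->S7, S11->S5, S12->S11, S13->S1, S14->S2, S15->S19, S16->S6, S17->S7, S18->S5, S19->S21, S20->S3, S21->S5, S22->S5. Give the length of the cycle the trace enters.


Trace from S0 until a state repeats:
  S0 -> S11 -> S5 -> S4 -> S5
S5 first seen at step 2, revisited at step 4.
Cycle length = 4 - 2 = 2

2


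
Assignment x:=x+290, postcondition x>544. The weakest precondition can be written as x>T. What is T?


Formula: wp(x:=E, P) = P[E/x] (substitute E for x in postcondition)
Step 1: Postcondition: x>544
Step 2: Substitute x+290 for x: x+290>544
Step 3: Solve for x: x > 544-290 = 254

254


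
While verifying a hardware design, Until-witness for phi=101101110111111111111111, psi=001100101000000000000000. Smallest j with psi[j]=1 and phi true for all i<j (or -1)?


(phi U psi) at 0: need smallest j with psi[j]=1 and phi[i]=1 for all i in [0,j).
Scan from step 0:
  step 0: phi=1, psi=0 -> continue
  step 1: phi=0 -> phi-prefix broken from here
  step 2: psi=1 but phi already failed -> not a witness
  step 3: psi=1 but phi already failed -> not a witness
  step 6: psi=1 but phi already failed -> not a witness
  step 8: psi=1 but phi already failed -> not a witness
  end of trace: no witness -> -1
Witness step = -1

-1


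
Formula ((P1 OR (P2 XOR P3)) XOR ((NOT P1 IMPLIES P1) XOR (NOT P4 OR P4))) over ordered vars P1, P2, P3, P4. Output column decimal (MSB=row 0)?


Formula: ((P1 OR (P2 XOR P3)) XOR ((NOT P1 IMPLIES P1) XOR (NOT P4 OR P4))) over P1, P2, P3, P4 (16 rows)
Evaluate each row (bits = P1,P2,P3,P4, MSB first):
  row 0 [0000]: ((0 OR (0 XOR 0)) XOR ((NOT 0 IMPLIES 0) XOR (NOT 0 OR 0))) -> 1
  row 1 [0001]: ((0 OR (0 XOR 0)) XOR ((NOT 0 IMPLIES 0) XOR (NOT 1 OR 1))) -> 1
  row 2 [0010]: ((0 OR (0 XOR 1)) XOR ((NOT 0 IMPLIES 0) XOR (NOT 0 OR 0))) -> 0
  row 3 [0011]: ((0 OR (0 XOR 1)) XOR ((NOT 0 IMPLIES 0) XOR (NOT 1 OR 1))) -> 0
  row 4 [0100]: ((0 OR (1 XOR 0)) XOR ((NOT 0 IMPLIES 0) XOR (NOT 0 OR 0))) -> 0
  row 5 [0101]: ((0 OR (1 XOR 0)) XOR ((NOT 0 IMPLIES 0) XOR (NOT 1 OR 1))) -> 0
  row 6 [0110]: ((0 OR (1 XOR 1)) XOR ((NOT 0 IMPLIES 0) XOR (NOT 0 OR 0))) -> 1
  row 7 [0111]: ((0 OR (1 XOR 1)) XOR ((NOT 0 IMPLIES 0) XOR (NOT 1 OR 1))) -> 1
  row 8 [1000]: ((1 OR (0 XOR 0)) XOR ((NOT 1 IMPLIES 1) XOR (NOT 0 OR 0))) -> 1
  row 9 [1001]: ((1 OR (0 XOR 0)) XOR ((NOT 1 IMPLIES 1) XOR (NOT 1 OR 1))) -> 1
  row 10 [1010]: ((1 OR (0 XOR 1)) XOR ((NOT 1 IMPLIES 1) XOR (NOT 0 OR 0))) -> 1
  row 11 [1011]: ((1 OR (0 XOR 1)) XOR ((NOT 1 IMPLIES 1) XOR (NOT 1 OR 1))) -> 1
  row 12 [1100]: ((1 OR (1 XOR 0)) XOR ((NOT 1 IMPLIES 1) XOR (NOT 0 OR 0))) -> 1
  row 13 [1101]: ((1 OR (1 XOR 0)) XOR ((NOT 1 IMPLIES 1) XOR (NOT 1 OR 1))) -> 1
  row 14 [1110]: ((1 OR (1 XOR 1)) XOR ((NOT 1 IMPLIES 1) XOR (NOT 0 OR 0))) -> 1
  row 15 [1111]: ((1 OR (1 XOR 1)) XOR ((NOT 1 IMPLIES 1) XOR (NOT 1 OR 1))) -> 1
Full result column, 4 rows per line (P1,P2 fixed per line; P3,P4 runs 00..11 left to right):
  rows 0-3 [P1,P2=00]: 1100  = hex C
  rows 4-7 [P1,P2=01]: 0011  = hex 3
  rows 8-11 [P1,P2=10]: 1111  = hex F
  rows 12-15 [P1,P2=11]: 1111  = hex F
Output column (row 0 .. row 15) = 1100001111111111
Output column grouped in 4s = 1100 0011 1111 1111 = 0xC3FF
Convert to decimal digit by digit (value = value*16 + digit):
  C -> 12
  12*16 + 3 = 195
  195*16 + 15 (F) = 3135
  3135*16 + 15 (F) = 50175
Decimal = 50175

50175


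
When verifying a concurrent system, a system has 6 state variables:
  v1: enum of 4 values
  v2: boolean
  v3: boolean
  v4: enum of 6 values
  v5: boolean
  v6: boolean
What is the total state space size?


State space = product of domain sizes of all variables.
Domain sizes:
  v1 (enum of 4 values): 4
  v2 (boolean): 2
  v3 (boolean): 2
  v4 (enum of 6 values): 6
  v5 (boolean): 2
  v6 (boolean): 2
Product = 4 * 2 * 2 * 6 * 2 * 2 = 384

384


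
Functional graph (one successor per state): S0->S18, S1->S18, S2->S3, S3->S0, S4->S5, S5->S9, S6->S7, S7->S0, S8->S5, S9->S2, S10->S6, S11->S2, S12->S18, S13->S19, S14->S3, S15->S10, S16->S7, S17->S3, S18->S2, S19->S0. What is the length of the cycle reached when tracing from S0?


Trace from S0 until a state repeats:
  S0 -> S18 -> S2 -> S3 -> S0
S0 first seen at step 0, revisited at step 4.
Cycle length = 4 - 0 = 4

4


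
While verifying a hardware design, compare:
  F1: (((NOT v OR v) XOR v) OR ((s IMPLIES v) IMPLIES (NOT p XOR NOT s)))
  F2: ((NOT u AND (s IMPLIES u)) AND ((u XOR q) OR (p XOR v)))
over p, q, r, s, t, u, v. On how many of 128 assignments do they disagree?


F1 = (((NOT v OR v) XOR v) OR ((s IMPLIES v) IMPLIES (NOT p XOR NOT s)))
F2 = ((NOT u AND (s IMPLIES u)) AND ((u XOR q) OR (p XOR v)))
Evaluate both on each of 128 rows (bits = p,q,r,s,t,u,v):
  row 0 [0000000]: F1=1 F2=0 (differ) -> 1
  row 1 [0000001]: F1=0 F2=1 (differ) -> 1
  row 2 [0000010]: F1=1 F2=0 (differ) -> 1
  row 3 [0000011]: F1=0 F2=0 -> 0
  row 4 [0000100]: F1=1 F2=0 (differ) -> 1
  (every remaining row is evaluated the same way; all 128 results are listed next)
Full result column, 8 rows per line (p,q,r,s fixed per line; t,u,v runs 000..111 left to right):
  rows 0-7 [p,q,r,s=0000]: 11101110  (ones: 6)
  rows 8-15 [p,q,r,s=0001]: 11111111  (ones: 8)
  rows 16-23 [p,q,r,s=0010]: 11101110  (ones: 6)
  rows 24-31 [p,q,r,s=0011]: 11111111  (ones: 8)
  rows 32-39 [p,q,r,s=0100]: 01100110  (ones: 4)
  rows 40-47 [p,q,r,s=0101]: 11111111  (ones: 8)
  rows 48-55 [p,q,r,s=0110]: 01100110  (ones: 4)
  rows 56-63 [p,q,r,s=0111]: 11111111  (ones: 8)
  rows 64-71 [p,q,r,s=1000]: 01110111  (ones: 6)
  rows 72-79 [p,q,r,s=1001]: 10101010  (ones: 4)
  rows 80-87 [p,q,r,s=1010]: 01110111  (ones: 6)
  rows 88-95 [p,q,r,s=1011]: 10101010  (ones: 4)
  rows 96-103 [p,q,r,s=1100]: 00110011  (ones: 4)
  rows 104-111 [p,q,r,s=1101]: 10101010  (ones: 4)
  rows 112-119 [p,q,r,s=1110]: 00110011  (ones: 4)
  rows 120-127 [p,q,r,s=1111]: 10101010  (ones: 4)
Disagreements = 6+8+6+8+4+8+4+8+6+4+6+4+4+4+4+4 = 88

88


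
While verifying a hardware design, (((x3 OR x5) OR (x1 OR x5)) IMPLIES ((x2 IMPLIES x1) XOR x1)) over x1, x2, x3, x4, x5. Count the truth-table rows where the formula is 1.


Formula: (((x3 OR x5) OR (x1 OR x5)) IMPLIES ((x2 IMPLIES x1) XOR x1)) over 5 vars (32 rows)
Evaluate each row (x1, x2, x3, x4, x5 as bits, MSB first):
  row 0 [00000]: (((0 OR 0) OR (0 OR 0)) IMPLIES ((0 IMPLIES 0) XOR 0)) -> 1
  row 1 [00001]: (((0 OR 1) OR (0 OR 1)) IMPLIES ((0 IMPLIES 0) XOR 0)) -> 1
  row 2 [00010]: (((0 OR 0) OR (0 OR 0)) IMPLIES ((0 IMPLIES 0) XOR 0)) -> 1
  row 3 [00011]: (((0 OR 1) OR (0 OR 1)) IMPLIES ((0 IMPLIES 0) XOR 0)) -> 1
  row 4 [00100]: (((1 OR 0) OR (0 OR 0)) IMPLIES ((0 IMPLIES 0) XOR 0)) -> 1
  row 5 [00101]: (((1 OR 1) OR (0 OR 1)) IMPLIES ((0 IMPLIES 0) XOR 0)) -> 1
  row 6 [00110]: (((1 OR 0) OR (0 OR 0)) IMPLIES ((0 IMPLIES 0) XOR 0)) -> 1
  row 7 [00111]: (((1 OR 1) OR (0 OR 1)) IMPLIES ((0 IMPLIES 0) XOR 0)) -> 1
  row 8 [01000]: (((0 OR 0) OR (0 OR 0)) IMPLIES ((1 IMPLIES 0) XOR 0)) -> 1
  row 9 [01001]: (((0 OR 1) OR (0 OR 1)) IMPLIES ((1 IMPLIES 0) XOR 0)) -> 0
  row 10 [01010]: (((0 OR 0) OR (0 OR 0)) IMPLIES ((1 IMPLIES 0) XOR 0)) -> 1
  row 11 [01011]: (((0 OR 1) OR (0 OR 1)) IMPLIES ((1 IMPLIES 0) XOR 0)) -> 0
  row 12 [01100]: (((1 OR 0) OR (0 OR 0)) IMPLIES ((1 IMPLIES 0) XOR 0)) -> 0
  row 13 [01101]: (((1 OR 1) OR (0 OR 1)) IMPLIES ((1 IMPLIES 0) XOR 0)) -> 0
  row 14 [01110]: (((1 OR 0) OR (0 OR 0)) IMPLIES ((1 IMPLIES 0) XOR 0)) -> 0
  row 15 [01111]: (((1 OR 1) OR (0 OR 1)) IMPLIES ((1 IMPLIES 0) XOR 0)) -> 0
  row 16 [10000]: (((0 OR 0) OR (1 OR 0)) IMPLIES ((0 IMPLIES 1) XOR 1)) -> 0
  row 17 [10001]: (((0 OR 1) OR (1 OR 1)) IMPLIES ((0 IMPLIES 1) XOR 1)) -> 0
  row 18 [10010]: (((0 OR 0) OR (1 OR 0)) IMPLIES ((0 IMPLIES 1) XOR 1)) -> 0
  row 19 [10011]: (((0 OR 1) OR (1 OR 1)) IMPLIES ((0 IMPLIES 1) XOR 1)) -> 0
  row 20 [10100]: (((1 OR 0) OR (1 OR 0)) IMPLIES ((0 IMPLIES 1) XOR 1)) -> 0
  row 21 [10101]: (((1 OR 1) OR (1 OR 1)) IMPLIES ((0 IMPLIES 1) XOR 1)) -> 0
  row 22 [10110]: (((1 OR 0) OR (1 OR 0)) IMPLIES ((0 IMPLIES 1) XOR 1)) -> 0
  row 23 [10111]: (((1 OR 1) OR (1 OR 1)) IMPLIES ((0 IMPLIES 1) XOR 1)) -> 0
  row 24 [11000]: (((0 OR 0) OR (1 OR 0)) IMPLIES ((1 IMPLIES 1) XOR 1)) -> 0
  row 25 [11001]: (((0 OR 1) OR (1 OR 1)) IMPLIES ((1 IMPLIES 1) XOR 1)) -> 0
  row 26 [11010]: (((0 OR 0) OR (1 OR 0)) IMPLIES ((1 IMPLIES 1) XOR 1)) -> 0
  row 27 [11011]: (((0 OR 1) OR (1 OR 1)) IMPLIES ((1 IMPLIES 1) XOR 1)) -> 0
  row 28 [11100]: (((1 OR 0) OR (1 OR 0)) IMPLIES ((1 IMPLIES 1) XOR 1)) -> 0
  row 29 [11101]: (((1 OR 1) OR (1 OR 1)) IMPLIES ((1 IMPLIES 1) XOR 1)) -> 0
  row 30 [11110]: (((1 OR 0) OR (1 OR 0)) IMPLIES ((1 IMPLIES 1) XOR 1)) -> 0
  row 31 [11111]: (((1 OR 1) OR (1 OR 1)) IMPLIES ((1 IMPLIES 1) XOR 1)) -> 0
Full result column, 8 rows per line (x1,x2 fixed per line; x3,x4,x5 runs 000..111 left to right):
  rows 0-7 [x1,x2=00]: 11111111  (ones: 8)
  rows 8-15 [x1,x2=01]: 10100000  (ones: 2)
  rows 16-23 [x1,x2=10]: 00000000  (ones: 0)
  rows 24-31 [x1,x2=11]: 00000000  (ones: 0)
Count of 1-rows = 8+2+0+0 = 10

10


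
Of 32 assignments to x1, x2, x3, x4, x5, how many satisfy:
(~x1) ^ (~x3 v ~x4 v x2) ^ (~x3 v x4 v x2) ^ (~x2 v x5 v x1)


CNF with 4 clauses over 5 vars (32 assignments).
An assignment satisfies CNF iff every clause has >=1 true literal.
Check each row (bits = x1,x2,x3,x4,x5; clause T/F shown):
  row 0 [00000]: clauses=TTTT -> 1
  row 1 [00001]: clauses=TTTT -> 1
  row 2 [00010]: clauses=TTTT -> 1
  row 3 [00011]: clauses=TTTT -> 1
  row 4 [00100]: clauses=TTFT -> 0
  row 5 [00101]: clauses=TTFT -> 0
  row 6 [00110]: clauses=TFTT -> 0
  row 7 [00111]: clauses=TFTT -> 0
  row 8 [01000]: clauses=TTTF -> 0
  row 9 [01001]: clauses=TTTT -> 1
  row 10 [01010]: clauses=TTTF -> 0
  row 11 [01011]: clauses=TTTT -> 1
  row 12 [01100]: clauses=TTTF -> 0
  row 13 [01101]: clauses=TTTT -> 1
  row 14 [01110]: clauses=TTTF -> 0
  row 15 [01111]: clauses=TTTT -> 1
  row 16 [10000]: clauses=FTTT -> 0
  row 17 [10001]: clauses=FTTT -> 0
  row 18 [10010]: clauses=FTTT -> 0
  row 19 [10011]: clauses=FTTT -> 0
  row 20 [10100]: clauses=FTFT -> 0
  row 21 [10101]: clauses=FTFT -> 0
  row 22 [10110]: clauses=FFTT -> 0
  row 23 [10111]: clauses=FFTT -> 0
  row 24 [11000]: clauses=FTTT -> 0
  row 25 [11001]: clauses=FTTT -> 0
  row 26 [11010]: clauses=FTTT -> 0
  row 27 [11011]: clauses=FTTT -> 0
  row 28 [11100]: clauses=FTTT -> 0
  row 29 [11101]: clauses=FTTT -> 0
  row 30 [11110]: clauses=FTTT -> 0
  row 31 [11111]: clauses=FTTT -> 0
Full result column, 8 rows per line (x1,x2 fixed per line; x3,x4,x5 runs 000..111 left to right):
  rows 0-7 [x1,x2=00]: 11110000  (ones: 4)
  rows 8-15 [x1,x2=01]: 01010101  (ones: 4)
  rows 16-23 [x1,x2=10]: 00000000  (ones: 0)
  rows 24-31 [x1,x2=11]: 00000000  (ones: 0)
Satisfying assignments = 4+4+0+0 = 8

8


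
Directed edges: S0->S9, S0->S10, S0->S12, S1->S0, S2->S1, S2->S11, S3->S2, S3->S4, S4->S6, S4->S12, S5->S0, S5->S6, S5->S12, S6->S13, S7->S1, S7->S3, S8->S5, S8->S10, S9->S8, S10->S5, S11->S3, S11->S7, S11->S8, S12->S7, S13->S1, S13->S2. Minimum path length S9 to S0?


BFS layer-by-layer from S9:
  dist 0: {S9}
  dist 1: {S8}
  dist 2: {S5, S10}
  dist 3: {S0, S6, S12}
  -> S0 reached at distance 3
Shortest path length = 3

3


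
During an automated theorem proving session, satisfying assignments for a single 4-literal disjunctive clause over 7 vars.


Step 1: Total=2^7=128
Step 2: Unsat when all 4 false: 2^3=8
Step 3: Sat=128-8=120

120


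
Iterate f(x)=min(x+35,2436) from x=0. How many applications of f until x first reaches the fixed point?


Step 1: x=0, cap=2436, increment=35
Step 2: x grows by 35 each step until capped at 2436; fixed point is x=2436
Step 3: iterations = ceil(2436/35) = 70

70


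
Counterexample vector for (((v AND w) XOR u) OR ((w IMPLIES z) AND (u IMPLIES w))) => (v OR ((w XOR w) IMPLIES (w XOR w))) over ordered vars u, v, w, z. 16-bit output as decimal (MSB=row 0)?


F1 = (((v AND w) XOR u) OR ((w IMPLIES z) AND (u IMPLIES w)))
F2 = (v OR ((w XOR w) IMPLIES (w XOR w)))
Counterexample to F1=>F2 is where F1=1 and F2=0.
Evaluate each row (bits = u,v,w,z, MSB first):
  row 0 [0000]: F1=1 F2=1 -> F1&~F2 -> 0
  row 1 [0001]: F1=1 F2=1 -> F1&~F2 -> 0
  row 2 [0010]: F1=0 F2=1 -> F1&~F2 -> 0
  row 3 [0011]: F1=1 F2=1 -> F1&~F2 -> 0
  row 4 [0100]: F1=1 F2=1 -> F1&~F2 -> 0
  row 5 [0101]: F1=1 F2=1 -> F1&~F2 -> 0
  row 6 [0110]: F1=1 F2=1 -> F1&~F2 -> 0
  row 7 [0111]: F1=1 F2=1 -> F1&~F2 -> 0
  row 8 [1000]: F1=1 F2=1 -> F1&~F2 -> 0
  row 9 [1001]: F1=1 F2=1 -> F1&~F2 -> 0
  row 10 [1010]: F1=1 F2=1 -> F1&~F2 -> 0
  row 11 [1011]: F1=1 F2=1 -> F1&~F2 -> 0
  row 12 [1100]: F1=1 F2=1 -> F1&~F2 -> 0
  row 13 [1101]: F1=1 F2=1 -> F1&~F2 -> 0
  row 14 [1110]: F1=0 F2=1 -> F1&~F2 -> 0
  row 15 [1111]: F1=1 F2=1 -> F1&~F2 -> 0
Full result column, 4 rows per line (u,v fixed per line; w,z runs 00..11 left to right):
  rows 0-3 [u,v=00]: 0000  = hex 0
  rows 4-7 [u,v=01]: 0000  = hex 0
  rows 8-11 [u,v=10]: 0000  = hex 0
  rows 12-15 [u,v=11]: 0000  = hex 0
Counterexample vector (row 0 .. row 15) = 0000000000000000
Output column grouped in 4s = 0000 0000 0000 0000 = 0x0000
Convert to decimal digit by digit (value = value*16 + digit):
  0 -> 0
  0*16 + 0 = 0
  0*16 + 0 = 0
  0*16 + 0 = 0
Decimal = 0

0


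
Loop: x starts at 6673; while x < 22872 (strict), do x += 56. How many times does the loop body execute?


Step 1: x goes from 6673 toward 22872 by 56; the body runs while x<22872, so iterations = ceil((bound-start)/step)
Step 2: Distance=16199
Step 3: ceil(16199/56)=290

290


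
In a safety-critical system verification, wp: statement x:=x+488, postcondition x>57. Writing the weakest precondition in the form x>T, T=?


Formula: wp(x:=E, P) = P[E/x] (substitute E for x in postcondition)
Step 1: Postcondition: x>57
Step 2: Substitute x+488 for x: x+488>57
Step 3: Solve for x: x > 57-488 = -431

-431


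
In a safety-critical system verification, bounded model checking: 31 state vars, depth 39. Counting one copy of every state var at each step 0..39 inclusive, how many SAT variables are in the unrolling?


BMC unrolls to depth k, creating one copy of each state var for steps 0..k.
Step count = 39 + 1 = 40 (steps 0 through 39)
Vars per step = 31
Total = 31 * 40 = 1240

1240


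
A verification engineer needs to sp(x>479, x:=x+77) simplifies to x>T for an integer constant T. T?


Formula: sp(P, x:=E) = exists old_x. (x = E[old_x/x]) AND P[old_x/x] (old_x is the value of x before the assignment; eliminate old_x by solving x = E[old_x/x] for old_x)
Step 1: Precondition P: x>479, i.e. old_x > 479
Step 2: Assignment gives x = old_x + 77, so old_x = x - 77
Step 3: Substitute into P: x - 77 > 479
Step 4: Simplify: x > 479+77 = 556

556


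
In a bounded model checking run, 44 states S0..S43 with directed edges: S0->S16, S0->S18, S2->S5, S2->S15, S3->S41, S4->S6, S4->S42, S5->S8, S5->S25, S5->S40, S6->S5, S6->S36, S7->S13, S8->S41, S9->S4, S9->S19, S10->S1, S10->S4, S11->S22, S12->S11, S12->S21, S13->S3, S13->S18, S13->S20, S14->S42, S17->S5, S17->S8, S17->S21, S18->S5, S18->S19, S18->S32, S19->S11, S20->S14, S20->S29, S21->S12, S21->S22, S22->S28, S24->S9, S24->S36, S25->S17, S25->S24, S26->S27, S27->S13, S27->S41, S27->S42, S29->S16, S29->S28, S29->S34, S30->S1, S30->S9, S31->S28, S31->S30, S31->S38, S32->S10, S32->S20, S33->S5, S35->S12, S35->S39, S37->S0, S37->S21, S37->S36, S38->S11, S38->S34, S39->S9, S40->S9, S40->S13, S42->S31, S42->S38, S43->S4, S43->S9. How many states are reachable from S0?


BFS from S0:
  layer 0: {S0}
  layer 1: {S16, S18}
  layer 2: {S5, S19, S32}
  layer 3: {S8, S10, S11, S20, S25, S40}
  layer 4: {S1, S4, S9, S13, S14, S17, S22, S24, S29, S41}
  layer 5: {S3, S6, S21, S28, S34, S36, S42}
  layer 6: {S12, S31, S38}
  layer 7: {S30}
Reachable set: {S0, S1, S3, S4, S5, S6, S8, S9, S10, S11, S12, S13, S14, S16, S17, S18, S19, S20, S21, S22, S24, S25, S28, S29, S30, S31, S32, S34, S36, S38, S40, S41, S42}
Count = 33

33


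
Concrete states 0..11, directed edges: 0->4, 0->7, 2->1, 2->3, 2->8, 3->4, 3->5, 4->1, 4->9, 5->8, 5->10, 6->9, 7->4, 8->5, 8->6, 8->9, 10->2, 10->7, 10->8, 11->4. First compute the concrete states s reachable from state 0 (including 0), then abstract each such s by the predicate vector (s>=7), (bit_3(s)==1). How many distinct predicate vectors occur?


BFS from 0:
Concrete reachable: {0, 1, 4, 7, 9}
Abstract via predicates (s>=7), (bit_3(s)==1):
  (0,0) <- {0, 1, 4}
  (1,0) <- {7}
  (1,1) <- {9}
Distinct abstract states = 3

3


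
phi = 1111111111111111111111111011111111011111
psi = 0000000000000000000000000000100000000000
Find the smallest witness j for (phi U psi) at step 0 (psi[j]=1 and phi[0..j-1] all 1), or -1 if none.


(phi U psi) at 0: need smallest j with psi[j]=1 and phi[i]=1 for all i in [0,j).
Scan from step 0:
  step 0: phi=1, psi=0 -> continue
  step 1: phi=1, psi=0 -> continue
  step 2: phi=1, psi=0 -> continue
  step 3: phi=1, psi=0 -> continue
  step 25: phi=0 -> phi-prefix broken from here
  step 28: psi=1 but phi already failed -> not a witness
  end of trace: no witness -> -1
Witness step = -1

-1


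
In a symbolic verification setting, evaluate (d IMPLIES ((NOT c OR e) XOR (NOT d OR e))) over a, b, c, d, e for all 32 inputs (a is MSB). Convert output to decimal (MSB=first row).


Formula: (d IMPLIES ((NOT c OR e) XOR (NOT d OR e))) over a, b, c, d, e (32 rows)
Evaluate each row (bits = a,b,c,d,e, MSB first):
  row 0 [00000]: (0 IMPLIES ((NOT 0 OR 0) XOR (NOT 0 OR 0))) -> 1
  row 1 [00001]: (0 IMPLIES ((NOT 0 OR 1) XOR (NOT 0 OR 1))) -> 1
  row 2 [00010]: (1 IMPLIES ((NOT 0 OR 0) XOR (NOT 1 OR 0))) -> 1
  row 3 [00011]: (1 IMPLIES ((NOT 0 OR 1) XOR (NOT 1 OR 1))) -> 0
  row 4 [00100]: (0 IMPLIES ((NOT 1 OR 0) XOR (NOT 0 OR 0))) -> 1
  row 5 [00101]: (0 IMPLIES ((NOT 1 OR 1) XOR (NOT 0 OR 1))) -> 1
  row 6 [00110]: (1 IMPLIES ((NOT 1 OR 0) XOR (NOT 1 OR 0))) -> 0
  row 7 [00111]: (1 IMPLIES ((NOT 1 OR 1) XOR (NOT 1 OR 1))) -> 0
  row 8 [01000]: (0 IMPLIES ((NOT 0 OR 0) XOR (NOT 0 OR 0))) -> 1
  row 9 [01001]: (0 IMPLIES ((NOT 0 OR 1) XOR (NOT 0 OR 1))) -> 1
  row 10 [01010]: (1 IMPLIES ((NOT 0 OR 0) XOR (NOT 1 OR 0))) -> 1
  row 11 [01011]: (1 IMPLIES ((NOT 0 OR 1) XOR (NOT 1 OR 1))) -> 0
  row 12 [01100]: (0 IMPLIES ((NOT 1 OR 0) XOR (NOT 0 OR 0))) -> 1
  row 13 [01101]: (0 IMPLIES ((NOT 1 OR 1) XOR (NOT 0 OR 1))) -> 1
  row 14 [01110]: (1 IMPLIES ((NOT 1 OR 0) XOR (NOT 1 OR 0))) -> 0
  row 15 [01111]: (1 IMPLIES ((NOT 1 OR 1) XOR (NOT 1 OR 1))) -> 0
  row 16 [10000]: (0 IMPLIES ((NOT 0 OR 0) XOR (NOT 0 OR 0))) -> 1
  row 17 [10001]: (0 IMPLIES ((NOT 0 OR 1) XOR (NOT 0 OR 1))) -> 1
  row 18 [10010]: (1 IMPLIES ((NOT 0 OR 0) XOR (NOT 1 OR 0))) -> 1
  row 19 [10011]: (1 IMPLIES ((NOT 0 OR 1) XOR (NOT 1 OR 1))) -> 0
  row 20 [10100]: (0 IMPLIES ((NOT 1 OR 0) XOR (NOT 0 OR 0))) -> 1
  row 21 [10101]: (0 IMPLIES ((NOT 1 OR 1) XOR (NOT 0 OR 1))) -> 1
  row 22 [10110]: (1 IMPLIES ((NOT 1 OR 0) XOR (NOT 1 OR 0))) -> 0
  row 23 [10111]: (1 IMPLIES ((NOT 1 OR 1) XOR (NOT 1 OR 1))) -> 0
  row 24 [11000]: (0 IMPLIES ((NOT 0 OR 0) XOR (NOT 0 OR 0))) -> 1
  row 25 [11001]: (0 IMPLIES ((NOT 0 OR 1) XOR (NOT 0 OR 1))) -> 1
  row 26 [11010]: (1 IMPLIES ((NOT 0 OR 0) XOR (NOT 1 OR 0))) -> 1
  row 27 [11011]: (1 IMPLIES ((NOT 0 OR 1) XOR (NOT 1 OR 1))) -> 0
  row 28 [11100]: (0 IMPLIES ((NOT 1 OR 0) XOR (NOT 0 OR 0))) -> 1
  row 29 [11101]: (0 IMPLIES ((NOT 1 OR 1) XOR (NOT 0 OR 1))) -> 1
  row 30 [11110]: (1 IMPLIES ((NOT 1 OR 0) XOR (NOT 1 OR 0))) -> 0
  row 31 [11111]: (1 IMPLIES ((NOT 1 OR 1) XOR (NOT 1 OR 1))) -> 0
Full result column, 4 rows per line (a,b,c fixed per line; d,e runs 00..11 left to right):
  rows 0-3 [a,b,c=000]: 1110  = hex E
  rows 4-7 [a,b,c=001]: 1100  = hex C
  rows 8-11 [a,b,c=010]: 1110  = hex E
  rows 12-15 [a,b,c=011]: 1100  = hex C
  rows 16-19 [a,b,c=100]: 1110  = hex E
  rows 20-23 [a,b,c=101]: 1100  = hex C
  rows 24-27 [a,b,c=110]: 1110  = hex E
  rows 28-31 [a,b,c=111]: 1100  = hex C
Output column (row 0 .. row 31) = 11101100111011001110110011101100
Output column grouped in 4s = 1110 1100 1110 1100 1110 1100 1110 1100 = 0xECECECEC
Convert to decimal digit by digit (value = value*16 + digit):
  E -> 14
  14*16 + 12 (C) = 236
  236*16 + 14 (E) = 3790
  3790*16 + 12 (C) = 60652
  60652*16 + 14 (E) = 970446
  970446*16 + 12 (C) = 15527148
  15527148*16 + 14 (E) = 248434382
  248434382*16 + 12 (C) = 3974950124
Decimal = 3974950124

3974950124


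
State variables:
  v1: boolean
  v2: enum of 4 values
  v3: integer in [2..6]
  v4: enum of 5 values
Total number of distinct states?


State space = product of domain sizes of all variables.
Domain sizes:
  v1 (boolean): 2
  v2 (enum of 4 values): 4
  v3 (integer in [2..6]): 5
  v4 (enum of 5 values): 5
Product = 2 * 4 * 5 * 5 = 200

200


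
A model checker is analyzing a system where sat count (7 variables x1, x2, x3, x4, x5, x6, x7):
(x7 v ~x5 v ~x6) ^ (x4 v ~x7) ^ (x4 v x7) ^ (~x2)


CNF with 4 clauses over 7 vars (128 assignments).
An assignment satisfies CNF iff every clause has >=1 true literal.
Check each row (bits = x1,x2,x3,x4,x5,x6,x7; clause T/F shown):
  row 0 [0000000]: clauses=TTFT -> 0
  row 1 [0000001]: clauses=TFTT -> 0
  row 2 [0000010]: clauses=TTFT -> 0
  row 3 [0000011]: clauses=TFTT -> 0
  row 4 [0000100]: clauses=TTFT -> 0
  (every remaining row is evaluated the same way; all 128 results are listed next)
Full result column, 8 rows per line (x1,x2,x3,x4 fixed per line; x5,x6,x7 runs 000..111 left to right):
  rows 0-7 [x1,x2,x3,x4=0000]: 00000000  (ones: 0)
  rows 8-15 [x1,x2,x3,x4=0001]: 11111101  (ones: 7)
  rows 16-23 [x1,x2,x3,x4=0010]: 00000000  (ones: 0)
  rows 24-31 [x1,x2,x3,x4=0011]: 11111101  (ones: 7)
  rows 32-39 [x1,x2,x3,x4=0100]: 00000000  (ones: 0)
  rows 40-47 [x1,x2,x3,x4=0101]: 00000000  (ones: 0)
  rows 48-55 [x1,x2,x3,x4=0110]: 00000000  (ones: 0)
  rows 56-63 [x1,x2,x3,x4=0111]: 00000000  (ones: 0)
  rows 64-71 [x1,x2,x3,x4=1000]: 00000000  (ones: 0)
  rows 72-79 [x1,x2,x3,x4=1001]: 11111101  (ones: 7)
  rows 80-87 [x1,x2,x3,x4=1010]: 00000000  (ones: 0)
  rows 88-95 [x1,x2,x3,x4=1011]: 11111101  (ones: 7)
  rows 96-103 [x1,x2,x3,x4=1100]: 00000000  (ones: 0)
  rows 104-111 [x1,x2,x3,x4=1101]: 00000000  (ones: 0)
  rows 112-119 [x1,x2,x3,x4=1110]: 00000000  (ones: 0)
  rows 120-127 [x1,x2,x3,x4=1111]: 00000000  (ones: 0)
Satisfying assignments = 0+7+0+7+0+0+0+0+0+7+0+7+0+0+0+0 = 28

28


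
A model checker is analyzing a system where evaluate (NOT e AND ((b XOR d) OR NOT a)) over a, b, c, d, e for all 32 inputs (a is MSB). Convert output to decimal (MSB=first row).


Formula: (NOT e AND ((b XOR d) OR NOT a)) over a, b, c, d, e (32 rows)
Evaluate each row (bits = a,b,c,d,e, MSB first):
  row 0 [00000]: (NOT 0 AND ((0 XOR 0) OR NOT 0)) -> 1
  row 1 [00001]: (NOT 1 AND ((0 XOR 0) OR NOT 0)) -> 0
  row 2 [00010]: (NOT 0 AND ((0 XOR 1) OR NOT 0)) -> 1
  row 3 [00011]: (NOT 1 AND ((0 XOR 1) OR NOT 0)) -> 0
  row 4 [00100]: (NOT 0 AND ((0 XOR 0) OR NOT 0)) -> 1
  row 5 [00101]: (NOT 1 AND ((0 XOR 0) OR NOT 0)) -> 0
  row 6 [00110]: (NOT 0 AND ((0 XOR 1) OR NOT 0)) -> 1
  row 7 [00111]: (NOT 1 AND ((0 XOR 1) OR NOT 0)) -> 0
  row 8 [01000]: (NOT 0 AND ((1 XOR 0) OR NOT 0)) -> 1
  row 9 [01001]: (NOT 1 AND ((1 XOR 0) OR NOT 0)) -> 0
  row 10 [01010]: (NOT 0 AND ((1 XOR 1) OR NOT 0)) -> 1
  row 11 [01011]: (NOT 1 AND ((1 XOR 1) OR NOT 0)) -> 0
  row 12 [01100]: (NOT 0 AND ((1 XOR 0) OR NOT 0)) -> 1
  row 13 [01101]: (NOT 1 AND ((1 XOR 0) OR NOT 0)) -> 0
  row 14 [01110]: (NOT 0 AND ((1 XOR 1) OR NOT 0)) -> 1
  row 15 [01111]: (NOT 1 AND ((1 XOR 1) OR NOT 0)) -> 0
  row 16 [10000]: (NOT 0 AND ((0 XOR 0) OR NOT 1)) -> 0
  row 17 [10001]: (NOT 1 AND ((0 XOR 0) OR NOT 1)) -> 0
  row 18 [10010]: (NOT 0 AND ((0 XOR 1) OR NOT 1)) -> 1
  row 19 [10011]: (NOT 1 AND ((0 XOR 1) OR NOT 1)) -> 0
  row 20 [10100]: (NOT 0 AND ((0 XOR 0) OR NOT 1)) -> 0
  row 21 [10101]: (NOT 1 AND ((0 XOR 0) OR NOT 1)) -> 0
  row 22 [10110]: (NOT 0 AND ((0 XOR 1) OR NOT 1)) -> 1
  row 23 [10111]: (NOT 1 AND ((0 XOR 1) OR NOT 1)) -> 0
  row 24 [11000]: (NOT 0 AND ((1 XOR 0) OR NOT 1)) -> 1
  row 25 [11001]: (NOT 1 AND ((1 XOR 0) OR NOT 1)) -> 0
  row 26 [11010]: (NOT 0 AND ((1 XOR 1) OR NOT 1)) -> 0
  row 27 [11011]: (NOT 1 AND ((1 XOR 1) OR NOT 1)) -> 0
  row 28 [11100]: (NOT 0 AND ((1 XOR 0) OR NOT 1)) -> 1
  row 29 [11101]: (NOT 1 AND ((1 XOR 0) OR NOT 1)) -> 0
  row 30 [11110]: (NOT 0 AND ((1 XOR 1) OR NOT 1)) -> 0
  row 31 [11111]: (NOT 1 AND ((1 XOR 1) OR NOT 1)) -> 0
Full result column, 4 rows per line (a,b,c fixed per line; d,e runs 00..11 left to right):
  rows 0-3 [a,b,c=000]: 1010  = hex A
  rows 4-7 [a,b,c=001]: 1010  = hex A
  rows 8-11 [a,b,c=010]: 1010  = hex A
  rows 12-15 [a,b,c=011]: 1010  = hex A
  rows 16-19 [a,b,c=100]: 0010  = hex 2
  rows 20-23 [a,b,c=101]: 0010  = hex 2
  rows 24-27 [a,b,c=110]: 1000  = hex 8
  rows 28-31 [a,b,c=111]: 1000  = hex 8
Output column (row 0 .. row 31) = 10101010101010100010001010001000
Output column grouped in 4s = 1010 1010 1010 1010 0010 0010 1000 1000 = 0xAAAA2288
Convert to decimal digit by digit (value = value*16 + digit):
  A -> 10
  10*16 + 10 (A) = 170
  170*16 + 10 (A) = 2730
  2730*16 + 10 (A) = 43690
  43690*16 + 2 = 699042
  699042*16 + 2 = 11184674
  11184674*16 + 8 = 178954792
  178954792*16 + 8 = 2863276680
Decimal = 2863276680

2863276680


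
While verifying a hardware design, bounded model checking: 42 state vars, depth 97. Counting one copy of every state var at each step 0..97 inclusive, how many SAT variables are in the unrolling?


BMC unrolls to depth k, creating one copy of each state var for steps 0..k.
Step count = 97 + 1 = 98 (steps 0 through 97)
Vars per step = 42
Total = 42 * 98 = 4116

4116


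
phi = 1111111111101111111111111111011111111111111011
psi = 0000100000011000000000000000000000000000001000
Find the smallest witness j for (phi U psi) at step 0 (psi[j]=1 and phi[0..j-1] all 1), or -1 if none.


(phi U psi) at 0: need smallest j with psi[j]=1 and phi[i]=1 for all i in [0,j).
Scan from step 0:
  step 0: phi=1, psi=0 -> continue
  step 1: phi=1, psi=0 -> continue
  step 2: phi=1, psi=0 -> continue
  step 3: phi=1, psi=0 -> continue
  step 4: psi=1 and phi held for [0,4) -> witness found
Witness step = 4

4


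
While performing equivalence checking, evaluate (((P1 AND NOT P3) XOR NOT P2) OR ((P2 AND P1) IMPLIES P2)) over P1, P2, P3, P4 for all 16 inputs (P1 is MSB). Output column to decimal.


Formula: (((P1 AND NOT P3) XOR NOT P2) OR ((P2 AND P1) IMPLIES P2)) over P1, P2, P3, P4 (16 rows)
Evaluate each row (bits = P1,P2,P3,P4, MSB first):
  row 0 [0000]: (((0 AND NOT 0) XOR NOT 0) OR ((0 AND 0) IMPLIES 0)) -> 1
  row 1 [0001]: (((0 AND NOT 0) XOR NOT 0) OR ((0 AND 0) IMPLIES 0)) -> 1
  row 2 [0010]: (((0 AND NOT 1) XOR NOT 0) OR ((0 AND 0) IMPLIES 0)) -> 1
  row 3 [0011]: (((0 AND NOT 1) XOR NOT 0) OR ((0 AND 0) IMPLIES 0)) -> 1
  row 4 [0100]: (((0 AND NOT 0) XOR NOT 1) OR ((1 AND 0) IMPLIES 1)) -> 1
  row 5 [0101]: (((0 AND NOT 0) XOR NOT 1) OR ((1 AND 0) IMPLIES 1)) -> 1
  row 6 [0110]: (((0 AND NOT 1) XOR NOT 1) OR ((1 AND 0) IMPLIES 1)) -> 1
  row 7 [0111]: (((0 AND NOT 1) XOR NOT 1) OR ((1 AND 0) IMPLIES 1)) -> 1
  row 8 [1000]: (((1 AND NOT 0) XOR NOT 0) OR ((0 AND 1) IMPLIES 0)) -> 1
  row 9 [1001]: (((1 AND NOT 0) XOR NOT 0) OR ((0 AND 1) IMPLIES 0)) -> 1
  row 10 [1010]: (((1 AND NOT 1) XOR NOT 0) OR ((0 AND 1) IMPLIES 0)) -> 1
  row 11 [1011]: (((1 AND NOT 1) XOR NOT 0) OR ((0 AND 1) IMPLIES 0)) -> 1
  row 12 [1100]: (((1 AND NOT 0) XOR NOT 1) OR ((1 AND 1) IMPLIES 1)) -> 1
  row 13 [1101]: (((1 AND NOT 0) XOR NOT 1) OR ((1 AND 1) IMPLIES 1)) -> 1
  row 14 [1110]: (((1 AND NOT 1) XOR NOT 1) OR ((1 AND 1) IMPLIES 1)) -> 1
  row 15 [1111]: (((1 AND NOT 1) XOR NOT 1) OR ((1 AND 1) IMPLIES 1)) -> 1
Full result column, 4 rows per line (P1,P2 fixed per line; P3,P4 runs 00..11 left to right):
  rows 0-3 [P1,P2=00]: 1111  = hex F
  rows 4-7 [P1,P2=01]: 1111  = hex F
  rows 8-11 [P1,P2=10]: 1111  = hex F
  rows 12-15 [P1,P2=11]: 1111  = hex F
Output column (row 0 .. row 15) = 1111111111111111
Output column grouped in 4s = 1111 1111 1111 1111 = 0xFFFF
Convert to decimal digit by digit (value = value*16 + digit):
  F -> 15
  15*16 + 15 (F) = 255
  255*16 + 15 (F) = 4095
  4095*16 + 15 (F) = 65535
Decimal = 65535

65535


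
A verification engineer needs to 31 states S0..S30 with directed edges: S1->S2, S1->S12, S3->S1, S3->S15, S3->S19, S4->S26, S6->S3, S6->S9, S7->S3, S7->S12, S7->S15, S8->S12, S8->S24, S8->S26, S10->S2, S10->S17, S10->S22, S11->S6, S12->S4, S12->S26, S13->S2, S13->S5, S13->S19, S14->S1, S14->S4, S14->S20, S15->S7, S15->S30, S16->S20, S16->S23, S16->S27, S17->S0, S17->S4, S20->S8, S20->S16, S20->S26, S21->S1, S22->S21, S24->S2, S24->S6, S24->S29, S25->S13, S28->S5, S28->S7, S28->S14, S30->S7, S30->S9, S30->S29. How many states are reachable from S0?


BFS from S0:
  layer 0: {S0}
Reachable set: {S0}
Count = 1

1


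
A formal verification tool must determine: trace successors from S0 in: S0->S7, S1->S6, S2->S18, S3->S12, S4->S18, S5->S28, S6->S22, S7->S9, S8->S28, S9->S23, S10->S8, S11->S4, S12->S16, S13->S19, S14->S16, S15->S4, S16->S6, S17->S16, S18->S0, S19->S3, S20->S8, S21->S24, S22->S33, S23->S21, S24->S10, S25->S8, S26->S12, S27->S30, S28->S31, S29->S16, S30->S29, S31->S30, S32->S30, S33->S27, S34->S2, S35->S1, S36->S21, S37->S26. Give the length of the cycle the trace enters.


Trace from S0 until a state repeats:
  S0 -> S7 -> S9 -> S23 -> S21 -> S24 -> S10 -> S8 -> S28 -> S31 -> S30 -> S29 -> S16 -> S6 -> S22 -> S33 -> S27 -> S30
S30 first seen at step 10, revisited at step 17.
Cycle length = 17 - 10 = 7

7


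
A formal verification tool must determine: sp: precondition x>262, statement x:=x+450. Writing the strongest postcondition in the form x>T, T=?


Formula: sp(P, x:=E) = exists old_x. (x = E[old_x/x]) AND P[old_x/x] (old_x is the value of x before the assignment; eliminate old_x by solving x = E[old_x/x] for old_x)
Step 1: Precondition P: x>262, i.e. old_x > 262
Step 2: Assignment gives x = old_x + 450, so old_x = x - 450
Step 3: Substitute into P: x - 450 > 262
Step 4: Simplify: x > 262+450 = 712

712


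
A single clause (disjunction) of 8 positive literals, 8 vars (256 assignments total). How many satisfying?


Step 1: Total=2^8=256
Step 2: Unsat when all 8 false: 2^0=1
Step 3: Sat=256-1=255

255


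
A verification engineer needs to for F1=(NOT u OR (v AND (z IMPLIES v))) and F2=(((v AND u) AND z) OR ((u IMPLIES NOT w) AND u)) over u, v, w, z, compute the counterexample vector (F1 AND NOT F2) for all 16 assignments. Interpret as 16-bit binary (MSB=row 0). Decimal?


F1 = (NOT u OR (v AND (z IMPLIES v)))
F2 = (((v AND u) AND z) OR ((u IMPLIES NOT w) AND u))
Counterexample to F1=>F2 is where F1=1 and F2=0.
Evaluate each row (bits = u,v,w,z, MSB first):
  row 0 [0000]: F1=1 F2=0 -> F1&~F2 -> 1
  row 1 [0001]: F1=1 F2=0 -> F1&~F2 -> 1
  row 2 [0010]: F1=1 F2=0 -> F1&~F2 -> 1
  row 3 [0011]: F1=1 F2=0 -> F1&~F2 -> 1
  row 4 [0100]: F1=1 F2=0 -> F1&~F2 -> 1
  row 5 [0101]: F1=1 F2=0 -> F1&~F2 -> 1
  row 6 [0110]: F1=1 F2=0 -> F1&~F2 -> 1
  row 7 [0111]: F1=1 F2=0 -> F1&~F2 -> 1
  row 8 [1000]: F1=0 F2=1 -> F1&~F2 -> 0
  row 9 [1001]: F1=0 F2=1 -> F1&~F2 -> 0
  row 10 [1010]: F1=0 F2=0 -> F1&~F2 -> 0
  row 11 [1011]: F1=0 F2=0 -> F1&~F2 -> 0
  row 12 [1100]: F1=1 F2=1 -> F1&~F2 -> 0
  row 13 [1101]: F1=1 F2=1 -> F1&~F2 -> 0
  row 14 [1110]: F1=1 F2=0 -> F1&~F2 -> 1
  row 15 [1111]: F1=1 F2=1 -> F1&~F2 -> 0
Full result column, 4 rows per line (u,v fixed per line; w,z runs 00..11 left to right):
  rows 0-3 [u,v=00]: 1111  = hex F
  rows 4-7 [u,v=01]: 1111  = hex F
  rows 8-11 [u,v=10]: 0000  = hex 0
  rows 12-15 [u,v=11]: 0010  = hex 2
Counterexample vector (row 0 .. row 15) = 1111111100000010
Output column grouped in 4s = 1111 1111 0000 0010 = 0xFF02
Convert to decimal digit by digit (value = value*16 + digit):
  F -> 15
  15*16 + 15 (F) = 255
  255*16 + 0 = 4080
  4080*16 + 2 = 65282
Decimal = 65282

65282


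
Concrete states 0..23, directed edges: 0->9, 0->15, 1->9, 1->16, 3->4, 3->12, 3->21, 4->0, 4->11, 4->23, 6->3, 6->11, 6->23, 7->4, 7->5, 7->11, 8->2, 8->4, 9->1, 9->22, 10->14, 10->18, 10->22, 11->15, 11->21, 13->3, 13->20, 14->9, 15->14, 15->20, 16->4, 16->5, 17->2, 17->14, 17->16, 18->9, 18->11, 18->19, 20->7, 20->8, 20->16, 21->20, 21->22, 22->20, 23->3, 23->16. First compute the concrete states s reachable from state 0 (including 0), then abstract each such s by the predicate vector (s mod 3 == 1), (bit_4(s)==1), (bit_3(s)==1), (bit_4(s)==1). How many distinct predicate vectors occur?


BFS from 0:
Concrete reachable: {0, 1, 2, 3, 4, 5, 7, 8, 9, 11, 12, 14, 15, 16, 20, 21, 22, 23}
Abstract via predicates (s mod 3 == 1), (bit_4(s)==1), (bit_3(s)==1), (bit_4(s)==1):
  (0,0,0,0) <- {0, 2, 3, 5}
  (0,0,1,0) <- {8, 9, 11, 12, 14, 15}
  (0,1,0,1) <- {20, 21, 23}
  (1,0,0,0) <- {1, 4, 7}
  (1,1,0,1) <- {16, 22}
Distinct abstract states = 5

5


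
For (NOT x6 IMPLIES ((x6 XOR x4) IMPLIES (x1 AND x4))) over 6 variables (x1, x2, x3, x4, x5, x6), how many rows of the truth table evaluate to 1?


Formula: (NOT x6 IMPLIES ((x6 XOR x4) IMPLIES (x1 AND x4))) over 6 vars (64 rows)
Evaluate each row (x1, x2, x3, x4, x5, x6 as bits, MSB first):
  row 0 [000000]: (NOT 0 IMPLIES ((0 XOR 0) IMPLIES (0 AND 0))) -> 1
  row 1 [000001]: (NOT 1 IMPLIES ((1 XOR 0) IMPLIES (0 AND 0))) -> 1
  row 2 [000010]: (NOT 0 IMPLIES ((0 XOR 0) IMPLIES (0 AND 0))) -> 1
  row 3 [000011]: (NOT 1 IMPLIES ((1 XOR 0) IMPLIES (0 AND 0))) -> 1
  row 4 [000100]: (NOT 0 IMPLIES ((0 XOR 1) IMPLIES (0 AND 1))) -> 0
  (every remaining row is evaluated the same way; all 64 results are listed next)
Full result column, 8 rows per line (x1,x2,x3 fixed per line; x4,x5,x6 runs 000..111 left to right):
  rows 0-7 [x1,x2,x3=000]: 11110101  (ones: 6)
  rows 8-15 [x1,x2,x3=001]: 11110101  (ones: 6)
  rows 16-23 [x1,x2,x3=010]: 11110101  (ones: 6)
  rows 24-31 [x1,x2,x3=011]: 11110101  (ones: 6)
  rows 32-39 [x1,x2,x3=100]: 11111111  (ones: 8)
  rows 40-47 [x1,x2,x3=101]: 11111111  (ones: 8)
  rows 48-55 [x1,x2,x3=110]: 11111111  (ones: 8)
  rows 56-63 [x1,x2,x3=111]: 11111111  (ones: 8)
Count of 1-rows = 6+6+6+6+8+8+8+8 = 56

56


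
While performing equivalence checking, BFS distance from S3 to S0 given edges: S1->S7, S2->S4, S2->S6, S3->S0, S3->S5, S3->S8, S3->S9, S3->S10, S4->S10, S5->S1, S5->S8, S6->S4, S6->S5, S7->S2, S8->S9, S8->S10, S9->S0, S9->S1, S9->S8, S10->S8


BFS layer-by-layer from S3:
  dist 0: {S3}
  dist 1: {S0, S5, S8, S9, S10}
  -> S0 reached at distance 1
Shortest path length = 1

1


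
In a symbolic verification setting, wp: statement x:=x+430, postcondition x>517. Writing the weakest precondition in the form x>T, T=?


Formula: wp(x:=E, P) = P[E/x] (substitute E for x in postcondition)
Step 1: Postcondition: x>517
Step 2: Substitute x+430 for x: x+430>517
Step 3: Solve for x: x > 517-430 = 87

87


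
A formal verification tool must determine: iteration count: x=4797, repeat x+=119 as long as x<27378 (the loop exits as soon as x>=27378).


Step 1: x goes from 4797 toward 27378 by 119; the body runs while x<27378, so iterations = ceil((bound-start)/step)
Step 2: Distance=22581
Step 3: ceil(22581/119)=190

190


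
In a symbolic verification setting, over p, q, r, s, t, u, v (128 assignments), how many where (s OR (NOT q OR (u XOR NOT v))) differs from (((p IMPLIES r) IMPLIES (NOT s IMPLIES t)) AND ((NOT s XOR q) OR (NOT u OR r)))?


F1 = (s OR (NOT q OR (u XOR NOT v)))
F2 = (((p IMPLIES r) IMPLIES (NOT s IMPLIES t)) AND ((NOT s XOR q) OR (NOT u OR r)))
Evaluate both on each of 128 rows (bits = p,q,r,s,t,u,v):
  row 0 [0000000]: F1=1 F2=0 (differ) -> 1
  row 1 [0000001]: F1=1 F2=0 (differ) -> 1
  row 2 [0000010]: F1=1 F2=0 (differ) -> 1
  row 3 [0000011]: F1=1 F2=0 (differ) -> 1
  row 4 [0000100]: F1=1 F2=1 -> 0
  (every remaining row is evaluated the same way; all 128 results are listed next)
Full result column, 8 rows per line (p,q,r,s fixed per line; t,u,v runs 000..111 left to right):
  rows 0-7 [p,q,r,s=0000]: 11110000  (ones: 4)
  rows 8-15 [p,q,r,s=0001]: 00110011  (ones: 4)
  rows 16-23 [p,q,r,s=0010]: 11110000  (ones: 4)
  rows 24-31 [p,q,r,s=0011]: 00000000  (ones: 0)
  rows 32-39 [p,q,r,s=0100]: 10010101  (ones: 4)
  rows 40-47 [p,q,r,s=0101]: 00000000  (ones: 0)
  rows 48-55 [p,q,r,s=0110]: 10010110  (ones: 4)
  rows 56-63 [p,q,r,s=0111]: 00000000  (ones: 0)
  rows 64-71 [p,q,r,s=1000]: 00000000  (ones: 0)
  rows 72-79 [p,q,r,s=1001]: 00110011  (ones: 4)
  rows 80-87 [p,q,r,s=1010]: 11110000  (ones: 4)
  rows 88-95 [p,q,r,s=1011]: 00000000  (ones: 0)
  rows 96-103 [p,q,r,s=1100]: 01010101  (ones: 4)
  rows 104-111 [p,q,r,s=1101]: 00000000  (ones: 0)
  rows 112-119 [p,q,r,s=1110]: 10010110  (ones: 4)
  rows 120-127 [p,q,r,s=1111]: 00000000  (ones: 0)
Disagreements = 4+4+4+0+4+0+4+0+0+4+4+0+4+0+4+0 = 36

36
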